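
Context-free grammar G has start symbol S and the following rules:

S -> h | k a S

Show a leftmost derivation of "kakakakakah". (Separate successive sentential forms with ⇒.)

S ⇒ kaS ⇒ kakaS ⇒ kakakaS ⇒ kakakakaS ⇒ kakakakakaS ⇒ kakakakakah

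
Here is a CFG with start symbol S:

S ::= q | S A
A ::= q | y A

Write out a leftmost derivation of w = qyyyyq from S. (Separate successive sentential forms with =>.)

S => SA => qA => qyA => qyyA => qyyyA => qyyyyA => qyyyyq

S => SA   [S ::= S A]
SA => qA   [S ::= q]
qA => qyA   [A ::= y A]
qyA => qyyA   [A ::= y A]
qyyA => qyyyA   [A ::= y A]
qyyyA => qyyyyA   [A ::= y A]
qyyyyA => qyyyyq   [A ::= q]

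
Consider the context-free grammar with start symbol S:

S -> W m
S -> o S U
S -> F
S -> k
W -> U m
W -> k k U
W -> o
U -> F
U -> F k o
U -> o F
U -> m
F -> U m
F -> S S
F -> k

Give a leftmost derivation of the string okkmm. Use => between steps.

S=>F=>Um=>oFm=>oUmm=>oFmm=>oSSmm=>oFSmm=>okSmm=>okkmm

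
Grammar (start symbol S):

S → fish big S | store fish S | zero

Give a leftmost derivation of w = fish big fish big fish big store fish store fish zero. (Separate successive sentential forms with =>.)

S => fish big S   [S → fish big S]
fish big S => fish big fish big S   [S → fish big S]
fish big fish big S => fish big fish big fish big S   [S → fish big S]
fish big fish big fish big S => fish big fish big fish big store fish S   [S → store fish S]
fish big fish big fish big store fish S => fish big fish big fish big store fish store fish S   [S → store fish S]
fish big fish big fish big store fish store fish S => fish big fish big fish big store fish store fish zero   [S → zero]

S => fish big S => fish big fish big S => fish big fish big fish big S => fish big fish big fish big store fish S => fish big fish big fish big store fish store fish S => fish big fish big fish big store fish store fish zero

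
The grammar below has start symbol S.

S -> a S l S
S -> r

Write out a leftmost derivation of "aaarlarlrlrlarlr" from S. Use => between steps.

S => aSlS   [S -> a S l S]
aSlS => aaSlSlS   [S -> a S l S]
aaSlSlS => aaaSlSlSlS   [S -> a S l S]
aaaSlSlSlS => aaarlSlSlS   [S -> r]
aaarlSlSlS => aaarlaSlSlSlS   [S -> a S l S]
aaarlaSlSlSlS => aaarlarlSlSlS   [S -> r]
aaarlarlSlSlS => aaarlarlrlSlS   [S -> r]
aaarlarlrlSlS => aaarlarlrlrlS   [S -> r]
aaarlarlrlrlS => aaarlarlrlrlaSlS   [S -> a S l S]
aaarlarlrlrlaSlS => aaarlarlrlrlarlS   [S -> r]
aaarlarlrlrlarlS => aaarlarlrlrlarlr   [S -> r]

S => aSlS => aaSlSlS => aaaSlSlSlS => aaarlSlSlS => aaarlaSlSlSlS => aaarlarlSlSlS => aaarlarlrlSlS => aaarlarlrlrlS => aaarlarlrlrlaSlS => aaarlarlrlrlarlS => aaarlarlrlrlarlr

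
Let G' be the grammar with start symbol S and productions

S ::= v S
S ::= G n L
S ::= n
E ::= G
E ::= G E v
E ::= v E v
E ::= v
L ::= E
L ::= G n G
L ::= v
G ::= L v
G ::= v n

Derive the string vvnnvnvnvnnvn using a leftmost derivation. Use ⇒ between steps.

S ⇒ vS   [S ::= v S]
vS ⇒ vGnL   [S ::= G n L]
vGnL ⇒ vLvnL   [G ::= L v]
vLvnL ⇒ vGnGvnL   [L ::= G n G]
vGnGvnL ⇒ vvnnGvnL   [G ::= v n]
vvnnGvnL ⇒ vvnnvnvnL   [G ::= v n]
vvnnvnvnL ⇒ vvnnvnvnGnG   [L ::= G n G]
vvnnvnvnGnG ⇒ vvnnvnvnvnnG   [G ::= v n]
vvnnvnvnvnnG ⇒ vvnnvnvnvnnvn   [G ::= v n]

S ⇒ vS ⇒ vGnL ⇒ vLvnL ⇒ vGnGvnL ⇒ vvnnGvnL ⇒ vvnnvnvnL ⇒ vvnnvnvnGnG ⇒ vvnnvnvnvnnG ⇒ vvnnvnvnvnnvn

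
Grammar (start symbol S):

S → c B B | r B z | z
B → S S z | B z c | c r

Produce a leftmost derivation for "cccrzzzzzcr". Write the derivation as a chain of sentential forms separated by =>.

S => cBB => cSSzB => ccBBSzB => cccrBSzB => cccrSSzSzB => cccrzSzSzB => cccrzzzSzB => cccrzzzzzB => cccrzzzzzcr

S => cBB   [S → c B B]
cBB => cSSzB   [B → S S z]
cSSzB => ccBBSzB   [S → c B B]
ccBBSzB => cccrBSzB   [B → c r]
cccrBSzB => cccrSSzSzB   [B → S S z]
cccrSSzSzB => cccrzSzSzB   [S → z]
cccrzSzSzB => cccrzzzSzB   [S → z]
cccrzzzSzB => cccrzzzzzB   [S → z]
cccrzzzzzB => cccrzzzzzcr   [B → c r]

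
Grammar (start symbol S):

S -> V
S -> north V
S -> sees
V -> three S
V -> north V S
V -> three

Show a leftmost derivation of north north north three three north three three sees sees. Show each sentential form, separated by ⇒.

S ⇒ north V ⇒ north north V S ⇒ north north north V S S ⇒ north north north three S S S ⇒ north north north three V S S ⇒ north north north three three S S S ⇒ north north north three three north V S S ⇒ north north north three three north three S S ⇒ north north north three three north three V S ⇒ north north north three three north three three S S ⇒ north north north three three north three three sees S ⇒ north north north three three north three three sees sees

S ⇒ north V   [S -> north V]
north V ⇒ north north V S   [V -> north V S]
north north V S ⇒ north north north V S S   [V -> north V S]
north north north V S S ⇒ north north north three S S S   [V -> three S]
north north north three S S S ⇒ north north north three V S S   [S -> V]
north north north three V S S ⇒ north north north three three S S S   [V -> three S]
north north north three three S S S ⇒ north north north three three north V S S   [S -> north V]
north north north three three north V S S ⇒ north north north three three north three S S   [V -> three]
north north north three three north three S S ⇒ north north north three three north three V S   [S -> V]
north north north three three north three V S ⇒ north north north three three north three three S S   [V -> three S]
north north north three three north three three S S ⇒ north north north three three north three three sees S   [S -> sees]
north north north three three north three three sees S ⇒ north north north three three north three three sees sees   [S -> sees]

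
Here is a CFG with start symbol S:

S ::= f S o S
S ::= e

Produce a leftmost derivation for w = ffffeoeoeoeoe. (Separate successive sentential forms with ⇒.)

S⇒fSoS⇒ffSoSoS⇒fffSoSoSoS⇒ffffSoSoSoSoS⇒ffffeoSoSoSoS⇒ffffeoeoSoSoS⇒ffffeoeoeoSoS⇒ffffeoeoeoeoS⇒ffffeoeoeoeoe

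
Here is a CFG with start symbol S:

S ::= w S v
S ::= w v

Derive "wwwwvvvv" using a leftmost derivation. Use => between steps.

S => wSv => wwSvv => wwwSvvv => wwwwvvvv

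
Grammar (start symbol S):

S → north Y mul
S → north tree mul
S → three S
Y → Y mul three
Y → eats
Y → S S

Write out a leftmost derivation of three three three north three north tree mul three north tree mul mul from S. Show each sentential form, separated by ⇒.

S ⇒ three S   [S → three S]
three S ⇒ three three S   [S → three S]
three three S ⇒ three three three S   [S → three S]
three three three S ⇒ three three three north Y mul   [S → north Y mul]
three three three north Y mul ⇒ three three three north S S mul   [Y → S S]
three three three north S S mul ⇒ three three three north three S S mul   [S → three S]
three three three north three S S mul ⇒ three three three north three north tree mul S mul   [S → north tree mul]
three three three north three north tree mul S mul ⇒ three three three north three north tree mul three S mul   [S → three S]
three three three north three north tree mul three S mul ⇒ three three three north three north tree mul three north tree mul mul   [S → north tree mul]

S ⇒ three S ⇒ three three S ⇒ three three three S ⇒ three three three north Y mul ⇒ three three three north S S mul ⇒ three three three north three S S mul ⇒ three three three north three north tree mul S mul ⇒ three three three north three north tree mul three S mul ⇒ three three three north three north tree mul three north tree mul mul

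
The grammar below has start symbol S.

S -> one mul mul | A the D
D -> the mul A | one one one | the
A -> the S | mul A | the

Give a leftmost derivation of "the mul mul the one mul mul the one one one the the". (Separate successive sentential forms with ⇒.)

S ⇒ A the D ⇒ the S the D ⇒ the A the D the D ⇒ the mul A the D the D ⇒ the mul mul A the D the D ⇒ the mul mul the S the D the D ⇒ the mul mul the one mul mul the D the D ⇒ the mul mul the one mul mul the one one one the D ⇒ the mul mul the one mul mul the one one one the the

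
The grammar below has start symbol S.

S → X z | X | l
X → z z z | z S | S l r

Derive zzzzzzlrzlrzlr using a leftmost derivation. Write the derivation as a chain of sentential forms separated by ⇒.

S⇒X⇒Slr⇒Xzlr⇒Slrzlr⇒Xzlrzlr⇒Slrzlrzlr⇒Xzlrzlrzlr⇒zSzlrzlrzlr⇒zXzzlrzlrzlr⇒zzzzzzlrzlrzlr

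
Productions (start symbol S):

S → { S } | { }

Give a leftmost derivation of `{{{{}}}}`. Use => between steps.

S => {S} => {{S}} => {{{S}}} => {{{{}}}}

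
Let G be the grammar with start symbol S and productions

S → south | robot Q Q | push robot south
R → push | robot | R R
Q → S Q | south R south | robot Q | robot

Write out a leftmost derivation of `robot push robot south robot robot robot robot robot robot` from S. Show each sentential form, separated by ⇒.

S ⇒ robot Q Q ⇒ robot S Q Q ⇒ robot push robot south Q Q ⇒ robot push robot south robot Q Q ⇒ robot push robot south robot S Q Q ⇒ robot push robot south robot robot Q Q Q Q ⇒ robot push robot south robot robot robot Q Q Q ⇒ robot push robot south robot robot robot robot Q Q ⇒ robot push robot south robot robot robot robot robot Q ⇒ robot push robot south robot robot robot robot robot robot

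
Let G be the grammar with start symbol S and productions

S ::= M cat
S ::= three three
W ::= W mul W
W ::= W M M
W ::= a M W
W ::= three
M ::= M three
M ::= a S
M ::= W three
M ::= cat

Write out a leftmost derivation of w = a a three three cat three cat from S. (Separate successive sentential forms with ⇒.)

S ⇒ M cat   [S ::= M cat]
M cat ⇒ M three cat   [M ::= M three]
M three cat ⇒ a S three cat   [M ::= a S]
a S three cat ⇒ a M cat three cat   [S ::= M cat]
a M cat three cat ⇒ a a S cat three cat   [M ::= a S]
a a S cat three cat ⇒ a a three three cat three cat   [S ::= three three]

S ⇒ M cat ⇒ M three cat ⇒ a S three cat ⇒ a M cat three cat ⇒ a a S cat three cat ⇒ a a three three cat three cat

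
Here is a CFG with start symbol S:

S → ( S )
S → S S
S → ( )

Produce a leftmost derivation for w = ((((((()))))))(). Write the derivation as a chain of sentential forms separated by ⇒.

S ⇒ SS ⇒ (S)S ⇒ ((S))S ⇒ (((S)))S ⇒ ((((S))))S ⇒ (((((S)))))S ⇒ ((((((S))))))S ⇒ ((((((()))))))S ⇒ ((((((()))))))()

S ⇒ SS   [S → S S]
SS ⇒ (S)S   [S → ( S )]
(S)S ⇒ ((S))S   [S → ( S )]
((S))S ⇒ (((S)))S   [S → ( S )]
(((S)))S ⇒ ((((S))))S   [S → ( S )]
((((S))))S ⇒ (((((S)))))S   [S → ( S )]
(((((S)))))S ⇒ ((((((S))))))S   [S → ( S )]
((((((S))))))S ⇒ ((((((()))))))S   [S → ( )]
((((((()))))))S ⇒ ((((((()))))))()   [S → ( )]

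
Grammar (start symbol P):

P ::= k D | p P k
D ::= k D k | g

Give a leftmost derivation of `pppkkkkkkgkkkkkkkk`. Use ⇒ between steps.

P ⇒ pPk ⇒ ppPkk ⇒ pppPkkk ⇒ pppkDkkk ⇒ pppkkDkkkk ⇒ pppkkkDkkkkk ⇒ pppkkkkDkkkkkk ⇒ pppkkkkkDkkkkkkk ⇒ pppkkkkkkDkkkkkkkk ⇒ pppkkkkkkgkkkkkkkk

P ⇒ pPk   [P ::= p P k]
pPk ⇒ ppPkk   [P ::= p P k]
ppPkk ⇒ pppPkkk   [P ::= p P k]
pppPkkk ⇒ pppkDkkk   [P ::= k D]
pppkDkkk ⇒ pppkkDkkkk   [D ::= k D k]
pppkkDkkkk ⇒ pppkkkDkkkkk   [D ::= k D k]
pppkkkDkkkkk ⇒ pppkkkkDkkkkkk   [D ::= k D k]
pppkkkkDkkkkkk ⇒ pppkkkkkDkkkkkkk   [D ::= k D k]
pppkkkkkDkkkkkkk ⇒ pppkkkkkkDkkkkkkkk   [D ::= k D k]
pppkkkkkkDkkkkkkkk ⇒ pppkkkkkkgkkkkkkkk   [D ::= g]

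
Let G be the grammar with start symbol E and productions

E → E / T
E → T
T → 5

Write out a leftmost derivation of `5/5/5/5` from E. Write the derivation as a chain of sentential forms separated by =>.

E => E/T   [E → E / T]
E/T => E/T/T   [E → E / T]
E/T/T => E/T/T/T   [E → E / T]
E/T/T/T => T/T/T/T   [E → T]
T/T/T/T => 5/T/T/T   [T → 5]
5/T/T/T => 5/5/T/T   [T → 5]
5/5/T/T => 5/5/5/T   [T → 5]
5/5/5/T => 5/5/5/5   [T → 5]

E=>E/T=>E/T/T=>E/T/T/T=>T/T/T/T=>5/T/T/T=>5/5/T/T=>5/5/5/T=>5/5/5/5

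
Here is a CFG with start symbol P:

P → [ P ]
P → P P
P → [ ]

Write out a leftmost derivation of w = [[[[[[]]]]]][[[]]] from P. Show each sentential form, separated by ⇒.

P ⇒ PP   [P → P P]
PP ⇒ [P]P   [P → [ P ]]
[P]P ⇒ [[P]]P   [P → [ P ]]
[[P]]P ⇒ [[[P]]]P   [P → [ P ]]
[[[P]]]P ⇒ [[[[P]]]]P   [P → [ P ]]
[[[[P]]]]P ⇒ [[[[[P]]]]]P   [P → [ P ]]
[[[[[P]]]]]P ⇒ [[[[[[]]]]]]P   [P → [ ]]
[[[[[[]]]]]]P ⇒ [[[[[[]]]]]][P]   [P → [ P ]]
[[[[[[]]]]]][P] ⇒ [[[[[[]]]]]][[P]]   [P → [ P ]]
[[[[[[]]]]]][[P]] ⇒ [[[[[[]]]]]][[[]]]   [P → [ ]]

P ⇒ PP ⇒ [P]P ⇒ [[P]]P ⇒ [[[P]]]P ⇒ [[[[P]]]]P ⇒ [[[[[P]]]]]P ⇒ [[[[[[]]]]]]P ⇒ [[[[[[]]]]]][P] ⇒ [[[[[[]]]]]][[P]] ⇒ [[[[[[]]]]]][[[]]]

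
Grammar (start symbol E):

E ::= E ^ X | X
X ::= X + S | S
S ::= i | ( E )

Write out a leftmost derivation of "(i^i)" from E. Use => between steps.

E=>X=>S=>(E)=>(E^X)=>(X^X)=>(S^X)=>(i^X)=>(i^S)=>(i^i)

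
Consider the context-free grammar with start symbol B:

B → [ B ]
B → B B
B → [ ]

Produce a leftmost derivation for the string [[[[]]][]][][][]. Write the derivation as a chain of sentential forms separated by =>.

B => BB => BBB => BBBB => [B]BBB => [BB]BBB => [[B]B]BBB => [[[B]]B]BBB => [[[[]]]B]BBB => [[[[]]][]]BBB => [[[[]]][]][]BB => [[[[]]][]][][]B => [[[[]]][]][][][]

B => BB   [B → B B]
BB => BBB   [B → B B]
BBB => BBBB   [B → B B]
BBBB => [B]BBB   [B → [ B ]]
[B]BBB => [BB]BBB   [B → B B]
[BB]BBB => [[B]B]BBB   [B → [ B ]]
[[B]B]BBB => [[[B]]B]BBB   [B → [ B ]]
[[[B]]B]BBB => [[[[]]]B]BBB   [B → [ ]]
[[[[]]]B]BBB => [[[[]]][]]BBB   [B → [ ]]
[[[[]]][]]BBB => [[[[]]][]][]BB   [B → [ ]]
[[[[]]][]][]BB => [[[[]]][]][][]B   [B → [ ]]
[[[[]]][]][][]B => [[[[]]][]][][][]   [B → [ ]]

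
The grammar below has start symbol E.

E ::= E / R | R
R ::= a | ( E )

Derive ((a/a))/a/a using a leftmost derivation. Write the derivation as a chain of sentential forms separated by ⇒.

E ⇒ E/R ⇒ E/R/R ⇒ R/R/R ⇒ (E)/R/R ⇒ (R)/R/R ⇒ ((E))/R/R ⇒ ((E/R))/R/R ⇒ ((R/R))/R/R ⇒ ((a/R))/R/R ⇒ ((a/a))/R/R ⇒ ((a/a))/a/R ⇒ ((a/a))/a/a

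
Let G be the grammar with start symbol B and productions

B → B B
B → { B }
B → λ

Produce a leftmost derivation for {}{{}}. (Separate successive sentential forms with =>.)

B => BB => {B}B => {}B => {}BB => {}{B}B => {}{BB}B => {}{{B}B}B => {}{{}B}B => {}{{}}B => {}{{}}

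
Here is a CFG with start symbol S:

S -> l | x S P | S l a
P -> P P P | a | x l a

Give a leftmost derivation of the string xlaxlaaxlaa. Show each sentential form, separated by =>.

S => xSP => xlP => xlPPP => xlPPPPP => xlaPPPP => xlaxlaPPP => xlaxlaaPP => xlaxlaaxlaP => xlaxlaaxlaa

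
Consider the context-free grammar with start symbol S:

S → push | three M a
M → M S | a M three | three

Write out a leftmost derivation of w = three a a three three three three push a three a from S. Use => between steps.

S => three M a => three a M three a => three a M S three a => three a a M three S three a => three a a three three S three a => three a a three three three M a three a => three a a three three three M S a three a => three a a three three three three S a three a => three a a three three three three push a three a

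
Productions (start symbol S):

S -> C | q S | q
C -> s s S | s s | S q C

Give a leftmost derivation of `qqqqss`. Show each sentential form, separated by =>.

S => qS   [S -> q S]
qS => qqS   [S -> q S]
qqS => qqC   [S -> C]
qqC => qqSqC   [C -> S q C]
qqSqC => qqqqC   [S -> q]
qqqqC => qqqqss   [C -> s s]

S => qS => qqS => qqC => qqSqC => qqqqC => qqqqss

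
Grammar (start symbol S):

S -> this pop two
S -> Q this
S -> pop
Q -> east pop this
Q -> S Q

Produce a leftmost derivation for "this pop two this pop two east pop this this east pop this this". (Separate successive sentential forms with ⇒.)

S ⇒ Q this   [S -> Q this]
Q this ⇒ S Q this   [Q -> S Q]
S Q this ⇒ this pop two Q this   [S -> this pop two]
this pop two Q this ⇒ this pop two S Q this   [Q -> S Q]
this pop two S Q this ⇒ this pop two this pop two Q this   [S -> this pop two]
this pop two this pop two Q this ⇒ this pop two this pop two S Q this   [Q -> S Q]
this pop two this pop two S Q this ⇒ this pop two this pop two Q this Q this   [S -> Q this]
this pop two this pop two Q this Q this ⇒ this pop two this pop two east pop this this Q this   [Q -> east pop this]
this pop two this pop two east pop this this Q this ⇒ this pop two this pop two east pop this this east pop this this   [Q -> east pop this]

S ⇒ Q this ⇒ S Q this ⇒ this pop two Q this ⇒ this pop two S Q this ⇒ this pop two this pop two Q this ⇒ this pop two this pop two S Q this ⇒ this pop two this pop two Q this Q this ⇒ this pop two this pop two east pop this this Q this ⇒ this pop two this pop two east pop this this east pop this this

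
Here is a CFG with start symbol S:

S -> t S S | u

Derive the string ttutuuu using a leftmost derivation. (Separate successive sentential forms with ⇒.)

S⇒tSS⇒ttSSS⇒ttuSS⇒ttutSSS⇒ttutuSS⇒ttutuuS⇒ttutuuu

S ⇒ tSS   [S -> t S S]
tSS ⇒ ttSSS   [S -> t S S]
ttSSS ⇒ ttuSS   [S -> u]
ttuSS ⇒ ttutSSS   [S -> t S S]
ttutSSS ⇒ ttutuSS   [S -> u]
ttutuSS ⇒ ttutuuS   [S -> u]
ttutuuS ⇒ ttutuuu   [S -> u]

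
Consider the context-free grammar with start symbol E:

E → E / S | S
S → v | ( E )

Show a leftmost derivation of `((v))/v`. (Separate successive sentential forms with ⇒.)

E ⇒ E/S   [E → E / S]
E/S ⇒ S/S   [E → S]
S/S ⇒ (E)/S   [S → ( E )]
(E)/S ⇒ (S)/S   [E → S]
(S)/S ⇒ ((E))/S   [S → ( E )]
((E))/S ⇒ ((S))/S   [E → S]
((S))/S ⇒ ((v))/S   [S → v]
((v))/S ⇒ ((v))/v   [S → v]

E ⇒ E/S ⇒ S/S ⇒ (E)/S ⇒ (S)/S ⇒ ((E))/S ⇒ ((S))/S ⇒ ((v))/S ⇒ ((v))/v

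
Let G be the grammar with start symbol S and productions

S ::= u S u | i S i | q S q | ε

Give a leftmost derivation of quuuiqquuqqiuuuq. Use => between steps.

S=>qSq=>quSuq=>quuSuuq=>quuuSuuuq=>quuuiSiuuuq=>quuuiqSqiuuuq=>quuuiqqSqqiuuuq=>quuuiqquSuqqiuuuq=>quuuiqquuqqiuuuq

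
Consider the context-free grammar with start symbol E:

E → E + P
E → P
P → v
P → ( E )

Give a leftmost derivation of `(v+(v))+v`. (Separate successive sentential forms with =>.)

E => E+P   [E → E + P]
E+P => P+P   [E → P]
P+P => (E)+P   [P → ( E )]
(E)+P => (E+P)+P   [E → E + P]
(E+P)+P => (P+P)+P   [E → P]
(P+P)+P => (v+P)+P   [P → v]
(v+P)+P => (v+(E))+P   [P → ( E )]
(v+(E))+P => (v+(P))+P   [E → P]
(v+(P))+P => (v+(v))+P   [P → v]
(v+(v))+P => (v+(v))+v   [P → v]

E=>E+P=>P+P=>(E)+P=>(E+P)+P=>(P+P)+P=>(v+P)+P=>(v+(E))+P=>(v+(P))+P=>(v+(v))+P=>(v+(v))+v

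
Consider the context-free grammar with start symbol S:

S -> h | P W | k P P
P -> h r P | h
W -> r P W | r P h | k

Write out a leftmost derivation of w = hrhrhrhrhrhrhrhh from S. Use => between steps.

S => PW => hrPW => hrhrPW => hrhrhrPW => hrhrhrhrPW => hrhrhrhrhrPW => hrhrhrhrhrhW => hrhrhrhrhrhrPh => hrhrhrhrhrhrhrPh => hrhrhrhrhrhrhrhh

S => PW   [S -> P W]
PW => hrPW   [P -> h r P]
hrPW => hrhrPW   [P -> h r P]
hrhrPW => hrhrhrPW   [P -> h r P]
hrhrhrPW => hrhrhrhrPW   [P -> h r P]
hrhrhrhrPW => hrhrhrhrhrPW   [P -> h r P]
hrhrhrhrhrPW => hrhrhrhrhrhW   [P -> h]
hrhrhrhrhrhW => hrhrhrhrhrhrPh   [W -> r P h]
hrhrhrhrhrhrPh => hrhrhrhrhrhrhrPh   [P -> h r P]
hrhrhrhrhrhrhrPh => hrhrhrhrhrhrhrhh   [P -> h]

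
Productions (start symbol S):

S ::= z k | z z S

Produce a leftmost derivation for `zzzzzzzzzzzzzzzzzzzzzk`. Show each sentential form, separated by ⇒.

S ⇒ zzS ⇒ zzzzS ⇒ zzzzzzS ⇒ zzzzzzzzS ⇒ zzzzzzzzzzS ⇒ zzzzzzzzzzzzS ⇒ zzzzzzzzzzzzzzS ⇒ zzzzzzzzzzzzzzzzS ⇒ zzzzzzzzzzzzzzzzzzS ⇒ zzzzzzzzzzzzzzzzzzzzS ⇒ zzzzzzzzzzzzzzzzzzzzzk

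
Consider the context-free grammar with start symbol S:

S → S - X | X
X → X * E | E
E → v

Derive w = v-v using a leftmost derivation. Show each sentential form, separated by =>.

S => S-X => X-X => E-X => v-X => v-E => v-v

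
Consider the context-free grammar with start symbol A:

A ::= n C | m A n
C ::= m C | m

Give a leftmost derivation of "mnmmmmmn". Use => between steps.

A=>mAn=>mnCn=>mnmCn=>mnmmCn=>mnmmmCn=>mnmmmmCn=>mnmmmmmn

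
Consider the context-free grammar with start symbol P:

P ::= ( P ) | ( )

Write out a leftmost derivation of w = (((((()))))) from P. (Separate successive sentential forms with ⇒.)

P ⇒ (P)   [P ::= ( P )]
(P) ⇒ ((P))   [P ::= ( P )]
((P)) ⇒ (((P)))   [P ::= ( P )]
(((P))) ⇒ ((((P))))   [P ::= ( P )]
((((P)))) ⇒ (((((P)))))   [P ::= ( P )]
(((((P))))) ⇒ (((((())))))   [P ::= ( )]

P⇒(P)⇒((P))⇒(((P)))⇒((((P))))⇒(((((P)))))⇒(((((())))))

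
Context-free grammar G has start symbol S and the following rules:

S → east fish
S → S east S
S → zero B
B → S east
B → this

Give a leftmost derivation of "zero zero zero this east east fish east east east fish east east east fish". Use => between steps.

S => S east S => zero B east S => zero S east east S => zero S east S east east S => zero zero B east S east east S => zero zero S east east S east east S => zero zero S east S east east S east east S => zero zero zero B east S east east S east east S => zero zero zero this east S east east S east east S => zero zero zero this east east fish east east S east east S => zero zero zero this east east fish east east east fish east east S => zero zero zero this east east fish east east east fish east east east fish

S => S east S   [S → S east S]
S east S => zero B east S   [S → zero B]
zero B east S => zero S east east S   [B → S east]
zero S east east S => zero S east S east east S   [S → S east S]
zero S east S east east S => zero zero B east S east east S   [S → zero B]
zero zero B east S east east S => zero zero S east east S east east S   [B → S east]
zero zero S east east S east east S => zero zero S east S east east S east east S   [S → S east S]
zero zero S east S east east S east east S => zero zero zero B east S east east S east east S   [S → zero B]
zero zero zero B east S east east S east east S => zero zero zero this east S east east S east east S   [B → this]
zero zero zero this east S east east S east east S => zero zero zero this east east fish east east S east east S   [S → east fish]
zero zero zero this east east fish east east S east east S => zero zero zero this east east fish east east east fish east east S   [S → east fish]
zero zero zero this east east fish east east east fish east east S => zero zero zero this east east fish east east east fish east east east fish   [S → east fish]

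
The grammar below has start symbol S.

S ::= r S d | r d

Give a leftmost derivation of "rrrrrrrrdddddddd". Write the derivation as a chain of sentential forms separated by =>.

S => rSd   [S ::= r S d]
rSd => rrSdd   [S ::= r S d]
rrSdd => rrrSddd   [S ::= r S d]
rrrSddd => rrrrSdddd   [S ::= r S d]
rrrrSdddd => rrrrrSddddd   [S ::= r S d]
rrrrrSddddd => rrrrrrSdddddd   [S ::= r S d]
rrrrrrSdddddd => rrrrrrrSddddddd   [S ::= r S d]
rrrrrrrSddddddd => rrrrrrrrdddddddd   [S ::= r d]

S => rSd => rrSdd => rrrSddd => rrrrSdddd => rrrrrSddddd => rrrrrrSdddddd => rrrrrrrSddddddd => rrrrrrrrdddddddd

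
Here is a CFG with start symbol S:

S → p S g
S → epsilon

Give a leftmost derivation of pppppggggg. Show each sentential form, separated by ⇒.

S ⇒ pSg ⇒ ppSgg ⇒ pppSggg ⇒ ppppSgggg ⇒ pppppSggggg ⇒ pppppggggg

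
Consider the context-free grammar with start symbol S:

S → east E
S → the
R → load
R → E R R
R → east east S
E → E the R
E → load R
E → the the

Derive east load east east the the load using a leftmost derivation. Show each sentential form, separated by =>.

S => east E => east E the R => east load R the R => east load east east S the R => east load east east the the R => east load east east the the load

S => east E   [S → east E]
east E => east E the R   [E → E the R]
east E the R => east load R the R   [E → load R]
east load R the R => east load east east S the R   [R → east east S]
east load east east S the R => east load east east the the R   [S → the]
east load east east the the R => east load east east the the load   [R → load]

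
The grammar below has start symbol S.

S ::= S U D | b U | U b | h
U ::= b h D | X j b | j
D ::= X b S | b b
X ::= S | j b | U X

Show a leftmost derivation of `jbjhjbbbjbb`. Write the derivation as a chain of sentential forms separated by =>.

S => SUD => SUDUD => UbUDUD => jbUDUD => jbXjbDUD => jbUXjbDUD => jbjXjbDUD => jbjSjbDUD => jbjhjbDUD => jbjhjbbbUD => jbjhjbbbjD => jbjhjbbbjbb

S => SUD   [S ::= S U D]
SUD => SUDUD   [S ::= S U D]
SUDUD => UbUDUD   [S ::= U b]
UbUDUD => jbUDUD   [U ::= j]
jbUDUD => jbXjbDUD   [U ::= X j b]
jbXjbDUD => jbUXjbDUD   [X ::= U X]
jbUXjbDUD => jbjXjbDUD   [U ::= j]
jbjXjbDUD => jbjSjbDUD   [X ::= S]
jbjSjbDUD => jbjhjbDUD   [S ::= h]
jbjhjbDUD => jbjhjbbbUD   [D ::= b b]
jbjhjbbbUD => jbjhjbbbjD   [U ::= j]
jbjhjbbbjD => jbjhjbbbjbb   [D ::= b b]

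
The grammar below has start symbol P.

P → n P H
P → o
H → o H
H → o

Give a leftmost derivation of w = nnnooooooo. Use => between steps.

P => nPH => nnPHH => nnnPHHH => nnnoHHH => nnnooHHH => nnnoooHHH => nnnooooHH => nnnoooooHH => nnnooooooH => nnnooooooo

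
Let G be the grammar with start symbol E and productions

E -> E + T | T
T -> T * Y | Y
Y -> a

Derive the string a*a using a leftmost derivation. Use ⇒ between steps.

E ⇒ T ⇒ T*Y ⇒ Y*Y ⇒ a*Y ⇒ a*a

E ⇒ T   [E -> T]
T ⇒ T*Y   [T -> T * Y]
T*Y ⇒ Y*Y   [T -> Y]
Y*Y ⇒ a*Y   [Y -> a]
a*Y ⇒ a*a   [Y -> a]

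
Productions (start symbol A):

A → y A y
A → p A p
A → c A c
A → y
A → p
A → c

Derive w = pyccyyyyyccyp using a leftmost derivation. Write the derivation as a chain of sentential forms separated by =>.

A => pAp   [A → p A p]
pAp => pyAyp   [A → y A y]
pyAyp => pycAcyp   [A → c A c]
pycAcyp => pyccAccyp   [A → c A c]
pyccAccyp => pyccyAyccyp   [A → y A y]
pyccyAyccyp => pyccyyAyyccyp   [A → y A y]
pyccyyAyyccyp => pyccyyyyyccyp   [A → y]

A => pAp => pyAyp => pycAcyp => pyccAccyp => pyccyAyccyp => pyccyyAyyccyp => pyccyyyyyccyp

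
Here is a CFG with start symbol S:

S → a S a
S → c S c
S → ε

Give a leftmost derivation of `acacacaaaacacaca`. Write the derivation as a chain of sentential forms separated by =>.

S=>aSa=>acSca=>acaSaca=>acacScaca=>acacaSacaca=>acacacScacaca=>acacacaSacacaca=>acacacaaSaacacaca=>acacacaaaacacaca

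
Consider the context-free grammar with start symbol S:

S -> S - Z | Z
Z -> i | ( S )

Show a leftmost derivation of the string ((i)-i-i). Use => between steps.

S => Z   [S -> Z]
Z => (S)   [Z -> ( S )]
(S) => (S-Z)   [S -> S - Z]
(S-Z) => (S-Z-Z)   [S -> S - Z]
(S-Z-Z) => (Z-Z-Z)   [S -> Z]
(Z-Z-Z) => ((S)-Z-Z)   [Z -> ( S )]
((S)-Z-Z) => ((Z)-Z-Z)   [S -> Z]
((Z)-Z-Z) => ((i)-Z-Z)   [Z -> i]
((i)-Z-Z) => ((i)-i-Z)   [Z -> i]
((i)-i-Z) => ((i)-i-i)   [Z -> i]

S => Z => (S) => (S-Z) => (S-Z-Z) => (Z-Z-Z) => ((S)-Z-Z) => ((Z)-Z-Z) => ((i)-Z-Z) => ((i)-i-Z) => ((i)-i-i)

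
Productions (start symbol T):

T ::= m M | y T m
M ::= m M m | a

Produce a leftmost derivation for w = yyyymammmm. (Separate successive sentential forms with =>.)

T => yTm => yyTmm => yyyTmmm => yyyyTmmmm => yyyymMmmmm => yyyymammmm

T => yTm   [T ::= y T m]
yTm => yyTmm   [T ::= y T m]
yyTmm => yyyTmmm   [T ::= y T m]
yyyTmmm => yyyyTmmmm   [T ::= y T m]
yyyyTmmmm => yyyymMmmmm   [T ::= m M]
yyyymMmmmm => yyyymammmm   [M ::= a]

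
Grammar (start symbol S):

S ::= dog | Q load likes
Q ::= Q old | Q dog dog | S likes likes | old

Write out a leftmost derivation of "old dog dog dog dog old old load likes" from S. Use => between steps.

S => Q load likes => Q old load likes => Q old old load likes => Q dog dog old old load likes => Q dog dog dog dog old old load likes => old dog dog dog dog old old load likes

S => Q load likes   [S ::= Q load likes]
Q load likes => Q old load likes   [Q ::= Q old]
Q old load likes => Q old old load likes   [Q ::= Q old]
Q old old load likes => Q dog dog old old load likes   [Q ::= Q dog dog]
Q dog dog old old load likes => Q dog dog dog dog old old load likes   [Q ::= Q dog dog]
Q dog dog dog dog old old load likes => old dog dog dog dog old old load likes   [Q ::= old]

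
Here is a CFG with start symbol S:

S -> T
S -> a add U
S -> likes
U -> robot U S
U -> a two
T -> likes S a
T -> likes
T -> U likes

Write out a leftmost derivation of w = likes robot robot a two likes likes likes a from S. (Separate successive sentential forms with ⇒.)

S ⇒ T ⇒ likes S a ⇒ likes T a ⇒ likes U likes a ⇒ likes robot U S likes a ⇒ likes robot robot U S S likes a ⇒ likes robot robot a two S S likes a ⇒ likes robot robot a two likes S likes a ⇒ likes robot robot a two likes likes likes a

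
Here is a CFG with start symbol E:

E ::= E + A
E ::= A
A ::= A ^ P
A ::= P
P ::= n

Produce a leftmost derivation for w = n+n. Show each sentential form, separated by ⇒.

E⇒E+A⇒A+A⇒P+A⇒n+A⇒n+P⇒n+n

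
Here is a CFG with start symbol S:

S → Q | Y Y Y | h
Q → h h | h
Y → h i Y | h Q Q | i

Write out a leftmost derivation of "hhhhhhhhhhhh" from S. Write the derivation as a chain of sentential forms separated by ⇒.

S⇒YYY⇒hQQYY⇒hhQYY⇒hhhhYY⇒hhhhhQQY⇒hhhhhhhQY⇒hhhhhhhhhY⇒hhhhhhhhhhQQ⇒hhhhhhhhhhhQ⇒hhhhhhhhhhhh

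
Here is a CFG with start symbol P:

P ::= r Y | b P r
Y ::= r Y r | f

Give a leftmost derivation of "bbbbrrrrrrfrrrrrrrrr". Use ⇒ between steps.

P ⇒ bPr   [P ::= b P r]
bPr ⇒ bbPrr   [P ::= b P r]
bbPrr ⇒ bbbPrrr   [P ::= b P r]
bbbPrrr ⇒ bbbbPrrrr   [P ::= b P r]
bbbbPrrrr ⇒ bbbbrYrrrr   [P ::= r Y]
bbbbrYrrrr ⇒ bbbbrrYrrrrr   [Y ::= r Y r]
bbbbrrYrrrrr ⇒ bbbbrrrYrrrrrr   [Y ::= r Y r]
bbbbrrrYrrrrrr ⇒ bbbbrrrrYrrrrrrr   [Y ::= r Y r]
bbbbrrrrYrrrrrrr ⇒ bbbbrrrrrYrrrrrrrr   [Y ::= r Y r]
bbbbrrrrrYrrrrrrrr ⇒ bbbbrrrrrrYrrrrrrrrr   [Y ::= r Y r]
bbbbrrrrrrYrrrrrrrrr ⇒ bbbbrrrrrrfrrrrrrrrr   [Y ::= f]

P ⇒ bPr ⇒ bbPrr ⇒ bbbPrrr ⇒ bbbbPrrrr ⇒ bbbbrYrrrr ⇒ bbbbrrYrrrrr ⇒ bbbbrrrYrrrrrr ⇒ bbbbrrrrYrrrrrrr ⇒ bbbbrrrrrYrrrrrrrr ⇒ bbbbrrrrrrYrrrrrrrrr ⇒ bbbbrrrrrrfrrrrrrrrr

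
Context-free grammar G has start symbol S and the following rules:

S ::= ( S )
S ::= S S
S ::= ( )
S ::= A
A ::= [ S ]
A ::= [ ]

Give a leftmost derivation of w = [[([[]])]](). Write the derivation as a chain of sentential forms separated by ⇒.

S⇒SS⇒AS⇒[S]S⇒[A]S⇒[[S]]S⇒[[(S)]]S⇒[[(A)]]S⇒[[([S])]]S⇒[[([A])]]S⇒[[([[]])]]S⇒[[([[]])]]()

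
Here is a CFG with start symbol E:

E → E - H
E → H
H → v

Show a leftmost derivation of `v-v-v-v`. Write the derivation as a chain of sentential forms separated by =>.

E => E-H => E-H-H => E-H-H-H => H-H-H-H => v-H-H-H => v-v-H-H => v-v-v-H => v-v-v-v

E => E-H   [E → E - H]
E-H => E-H-H   [E → E - H]
E-H-H => E-H-H-H   [E → E - H]
E-H-H-H => H-H-H-H   [E → H]
H-H-H-H => v-H-H-H   [H → v]
v-H-H-H => v-v-H-H   [H → v]
v-v-H-H => v-v-v-H   [H → v]
v-v-v-H => v-v-v-v   [H → v]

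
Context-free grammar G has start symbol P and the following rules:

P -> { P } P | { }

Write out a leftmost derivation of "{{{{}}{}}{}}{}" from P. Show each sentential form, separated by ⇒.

P ⇒ {P}P   [P -> { P } P]
{P}P ⇒ {{P}P}P   [P -> { P } P]
{{P}P}P ⇒ {{{P}P}P}P   [P -> { P } P]
{{{P}P}P}P ⇒ {{{{}}P}P}P   [P -> { }]
{{{{}}P}P}P ⇒ {{{{}}{}}P}P   [P -> { }]
{{{{}}{}}P}P ⇒ {{{{}}{}}{}}P   [P -> { }]
{{{{}}{}}{}}P ⇒ {{{{}}{}}{}}{}   [P -> { }]

P ⇒ {P}P ⇒ {{P}P}P ⇒ {{{P}P}P}P ⇒ {{{{}}P}P}P ⇒ {{{{}}{}}P}P ⇒ {{{{}}{}}{}}P ⇒ {{{{}}{}}{}}{}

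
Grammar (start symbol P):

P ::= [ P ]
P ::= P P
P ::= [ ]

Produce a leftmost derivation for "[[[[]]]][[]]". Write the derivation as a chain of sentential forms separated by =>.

P => PP   [P ::= P P]
PP => [P]P   [P ::= [ P ]]
[P]P => [[P]]P   [P ::= [ P ]]
[[P]]P => [[[P]]]P   [P ::= [ P ]]
[[[P]]]P => [[[[]]]]P   [P ::= [ ]]
[[[[]]]]P => [[[[]]]][P]   [P ::= [ P ]]
[[[[]]]][P] => [[[[]]]][[]]   [P ::= [ ]]

P=>PP=>[P]P=>[[P]]P=>[[[P]]]P=>[[[[]]]]P=>[[[[]]]][P]=>[[[[]]]][[]]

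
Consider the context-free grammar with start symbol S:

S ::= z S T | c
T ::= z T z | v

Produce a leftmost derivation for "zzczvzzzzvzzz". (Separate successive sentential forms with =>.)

S => zST => zzSTT => zzcTT => zzczTzT => zzczvzT => zzczvzzTz => zzczvzzzTzz => zzczvzzzzTzzz => zzczvzzzzvzzz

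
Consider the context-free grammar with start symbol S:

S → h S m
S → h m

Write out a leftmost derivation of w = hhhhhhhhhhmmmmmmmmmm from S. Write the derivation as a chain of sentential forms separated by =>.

S => hSm   [S → h S m]
hSm => hhSmm   [S → h S m]
hhSmm => hhhSmmm   [S → h S m]
hhhSmmm => hhhhSmmmm   [S → h S m]
hhhhSmmmm => hhhhhSmmmmm   [S → h S m]
hhhhhSmmmmm => hhhhhhSmmmmmm   [S → h S m]
hhhhhhSmmmmmm => hhhhhhhSmmmmmmm   [S → h S m]
hhhhhhhSmmmmmmm => hhhhhhhhSmmmmmmmm   [S → h S m]
hhhhhhhhSmmmmmmmm => hhhhhhhhhSmmmmmmmmm   [S → h S m]
hhhhhhhhhSmmmmmmmmm => hhhhhhhhhhmmmmmmmmmm   [S → h m]

S => hSm => hhSmm => hhhSmmm => hhhhSmmmm => hhhhhSmmmmm => hhhhhhSmmmmmm => hhhhhhhSmmmmmmm => hhhhhhhhSmmmmmmmm => hhhhhhhhhSmmmmmmmmm => hhhhhhhhhhmmmmmmmmmm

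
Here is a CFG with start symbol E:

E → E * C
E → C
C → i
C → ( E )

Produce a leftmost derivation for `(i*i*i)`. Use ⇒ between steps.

E ⇒ C   [E → C]
C ⇒ (E)   [C → ( E )]
(E) ⇒ (E*C)   [E → E * C]
(E*C) ⇒ (E*C*C)   [E → E * C]
(E*C*C) ⇒ (C*C*C)   [E → C]
(C*C*C) ⇒ (i*C*C)   [C → i]
(i*C*C) ⇒ (i*i*C)   [C → i]
(i*i*C) ⇒ (i*i*i)   [C → i]

E ⇒ C ⇒ (E) ⇒ (E*C) ⇒ (E*C*C) ⇒ (C*C*C) ⇒ (i*C*C) ⇒ (i*i*C) ⇒ (i*i*i)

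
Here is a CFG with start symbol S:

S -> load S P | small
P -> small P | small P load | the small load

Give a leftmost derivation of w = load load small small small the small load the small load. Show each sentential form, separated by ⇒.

S ⇒ load S P   [S -> load S P]
load S P ⇒ load load S P P   [S -> load S P]
load load S P P ⇒ load load small P P   [S -> small]
load load small P P ⇒ load load small small P P   [P -> small P]
load load small small P P ⇒ load load small small small P P   [P -> small P]
load load small small small P P ⇒ load load small small small the small load P   [P -> the small load]
load load small small small the small load P ⇒ load load small small small the small load the small load   [P -> the small load]

S ⇒ load S P ⇒ load load S P P ⇒ load load small P P ⇒ load load small small P P ⇒ load load small small small P P ⇒ load load small small small the small load P ⇒ load load small small small the small load the small load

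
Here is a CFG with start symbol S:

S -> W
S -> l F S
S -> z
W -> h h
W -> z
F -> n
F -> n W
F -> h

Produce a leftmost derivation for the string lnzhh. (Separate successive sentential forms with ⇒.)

S ⇒ lFS ⇒ lnWS ⇒ lnzS ⇒ lnzW ⇒ lnzhh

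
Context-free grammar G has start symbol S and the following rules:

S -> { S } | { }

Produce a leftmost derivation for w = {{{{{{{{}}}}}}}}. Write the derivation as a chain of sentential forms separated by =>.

S => {S}   [S -> { S }]
{S} => {{S}}   [S -> { S }]
{{S}} => {{{S}}}   [S -> { S }]
{{{S}}} => {{{{S}}}}   [S -> { S }]
{{{{S}}}} => {{{{{S}}}}}   [S -> { S }]
{{{{{S}}}}} => {{{{{{S}}}}}}   [S -> { S }]
{{{{{{S}}}}}} => {{{{{{{S}}}}}}}   [S -> { S }]
{{{{{{{S}}}}}}} => {{{{{{{{}}}}}}}}   [S -> { }]

S => {S} => {{S}} => {{{S}}} => {{{{S}}}} => {{{{{S}}}}} => {{{{{{S}}}}}} => {{{{{{{S}}}}}}} => {{{{{{{{}}}}}}}}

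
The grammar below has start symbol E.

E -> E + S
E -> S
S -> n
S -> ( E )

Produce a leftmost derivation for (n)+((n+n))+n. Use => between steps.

E => E+S => E+S+S => S+S+S => (E)+S+S => (S)+S+S => (n)+S+S => (n)+(E)+S => (n)+(S)+S => (n)+((E))+S => (n)+((E+S))+S => (n)+((S+S))+S => (n)+((n+S))+S => (n)+((n+n))+S => (n)+((n+n))+n

E => E+S   [E -> E + S]
E+S => E+S+S   [E -> E + S]
E+S+S => S+S+S   [E -> S]
S+S+S => (E)+S+S   [S -> ( E )]
(E)+S+S => (S)+S+S   [E -> S]
(S)+S+S => (n)+S+S   [S -> n]
(n)+S+S => (n)+(E)+S   [S -> ( E )]
(n)+(E)+S => (n)+(S)+S   [E -> S]
(n)+(S)+S => (n)+((E))+S   [S -> ( E )]
(n)+((E))+S => (n)+((E+S))+S   [E -> E + S]
(n)+((E+S))+S => (n)+((S+S))+S   [E -> S]
(n)+((S+S))+S => (n)+((n+S))+S   [S -> n]
(n)+((n+S))+S => (n)+((n+n))+S   [S -> n]
(n)+((n+n))+S => (n)+((n+n))+n   [S -> n]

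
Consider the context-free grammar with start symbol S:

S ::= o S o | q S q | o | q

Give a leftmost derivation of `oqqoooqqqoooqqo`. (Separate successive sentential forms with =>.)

S => oSo => oqSqo => oqqSqqo => oqqoSoqqo => oqqooSooqqo => oqqoooSoooqqo => oqqoooqSqoooqqo => oqqoooqqqoooqqo

S => oSo   [S ::= o S o]
oSo => oqSqo   [S ::= q S q]
oqSqo => oqqSqqo   [S ::= q S q]
oqqSqqo => oqqoSoqqo   [S ::= o S o]
oqqoSoqqo => oqqooSooqqo   [S ::= o S o]
oqqooSooqqo => oqqoooSoooqqo   [S ::= o S o]
oqqoooSoooqqo => oqqoooqSqoooqqo   [S ::= q S q]
oqqoooqSqoooqqo => oqqoooqqqoooqqo   [S ::= q]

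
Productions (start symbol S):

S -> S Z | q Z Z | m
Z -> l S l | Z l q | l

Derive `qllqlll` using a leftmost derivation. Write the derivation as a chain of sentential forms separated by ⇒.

S ⇒ qZZ   [S -> q Z Z]
qZZ ⇒ qlZ   [Z -> l]
qlZ ⇒ qllSl   [Z -> l S l]
qllSl ⇒ qllqZZl   [S -> q Z Z]
qllqZZl ⇒ qllqlZl   [Z -> l]
qllqlZl ⇒ qllqlll   [Z -> l]

S ⇒ qZZ ⇒ qlZ ⇒ qllSl ⇒ qllqZZl ⇒ qllqlZl ⇒ qllqlll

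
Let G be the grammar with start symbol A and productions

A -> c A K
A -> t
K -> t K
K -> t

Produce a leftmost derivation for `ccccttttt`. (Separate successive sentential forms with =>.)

A => cAK => ccAKK => cccAKKK => ccccAKKKK => cccctKKKK => ccccttKKK => cccctttKK => ccccttttK => ccccttttt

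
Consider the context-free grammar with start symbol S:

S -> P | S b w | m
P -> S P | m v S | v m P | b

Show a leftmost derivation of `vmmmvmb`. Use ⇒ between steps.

S ⇒ P ⇒ vmP ⇒ vmSP ⇒ vmPP ⇒ vmSPP ⇒ vmmPP ⇒ vmmmvSP ⇒ vmmmvmP ⇒ vmmmvmb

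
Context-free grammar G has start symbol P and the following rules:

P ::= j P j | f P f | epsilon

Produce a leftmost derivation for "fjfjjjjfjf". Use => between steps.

P => fPf => fjPjf => fjfPfjf => fjfjPjfjf => fjfjjPjjfjf => fjfjjjjfjf

P => fPf   [P ::= f P f]
fPf => fjPjf   [P ::= j P j]
fjPjf => fjfPfjf   [P ::= f P f]
fjfPfjf => fjfjPjfjf   [P ::= j P j]
fjfjPjfjf => fjfjjPjjfjf   [P ::= j P j]
fjfjjPjjfjf => fjfjjjjfjf   [P ::= epsilon]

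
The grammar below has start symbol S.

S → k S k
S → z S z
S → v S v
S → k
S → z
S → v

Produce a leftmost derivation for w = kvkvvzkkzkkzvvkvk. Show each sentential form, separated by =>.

S => kSk => kvSvk => kvkSkvk => kvkvSvkvk => kvkvvSvvkvk => kvkvvzSzvvkvk => kvkvvzkSkzvvkvk => kvkvvzkkSkkzvvkvk => kvkvvzkkzkkzvvkvk

S => kSk   [S → k S k]
kSk => kvSvk   [S → v S v]
kvSvk => kvkSkvk   [S → k S k]
kvkSkvk => kvkvSvkvk   [S → v S v]
kvkvSvkvk => kvkvvSvvkvk   [S → v S v]
kvkvvSvvkvk => kvkvvzSzvvkvk   [S → z S z]
kvkvvzSzvvkvk => kvkvvzkSkzvvkvk   [S → k S k]
kvkvvzkSkzvvkvk => kvkvvzkkSkkzvvkvk   [S → k S k]
kvkvvzkkSkkzvvkvk => kvkvvzkkzkkzvvkvk   [S → z]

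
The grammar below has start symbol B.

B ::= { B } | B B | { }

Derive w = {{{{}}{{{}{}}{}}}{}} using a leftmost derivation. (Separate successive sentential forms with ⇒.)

B ⇒ {B} ⇒ {BB} ⇒ {{B}B} ⇒ {{BB}B} ⇒ {{{B}B}B} ⇒ {{{{}}B}B} ⇒ {{{{}}{B}}B} ⇒ {{{{}}{BB}}B} ⇒ {{{{}}{{B}B}}B} ⇒ {{{{}}{{BB}B}}B} ⇒ {{{{}}{{{}B}B}}B} ⇒ {{{{}}{{{}{}}B}}B} ⇒ {{{{}}{{{}{}}{}}}B} ⇒ {{{{}}{{{}{}}{}}}{}}

B ⇒ {B}   [B ::= { B }]
{B} ⇒ {BB}   [B ::= B B]
{BB} ⇒ {{B}B}   [B ::= { B }]
{{B}B} ⇒ {{BB}B}   [B ::= B B]
{{BB}B} ⇒ {{{B}B}B}   [B ::= { B }]
{{{B}B}B} ⇒ {{{{}}B}B}   [B ::= { }]
{{{{}}B}B} ⇒ {{{{}}{B}}B}   [B ::= { B }]
{{{{}}{B}}B} ⇒ {{{{}}{BB}}B}   [B ::= B B]
{{{{}}{BB}}B} ⇒ {{{{}}{{B}B}}B}   [B ::= { B }]
{{{{}}{{B}B}}B} ⇒ {{{{}}{{BB}B}}B}   [B ::= B B]
{{{{}}{{BB}B}}B} ⇒ {{{{}}{{{}B}B}}B}   [B ::= { }]
{{{{}}{{{}B}B}}B} ⇒ {{{{}}{{{}{}}B}}B}   [B ::= { }]
{{{{}}{{{}{}}B}}B} ⇒ {{{{}}{{{}{}}{}}}B}   [B ::= { }]
{{{{}}{{{}{}}{}}}B} ⇒ {{{{}}{{{}{}}{}}}{}}   [B ::= { }]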